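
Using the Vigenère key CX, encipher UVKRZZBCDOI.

Repeat the key across the message: CXCXCXCXCXC
U(20)+C(2): 22 → W
V(21)+X(23): 44≡18 → S
K(10)+C(2): 12 → M
R(17)+X(23): 40≡14 → O
Z(25)+C(2): 27≡1 → B
Z(25)+X(23): 48≡22 → W
B(1)+C(2): 3 → D
C(2)+X(23): 25 → Z
D(3)+C(2): 5 → F
O(14)+X(23): 37≡11 → L
I(8)+C(2): 10 → K

WSMOBWDZFLK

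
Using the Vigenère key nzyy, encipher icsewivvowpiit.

vbqcjhttbvngvs

Repeat the key across the message: nzyynzyynzyynz
i(8)+n(13): 21 → v
c(2)+z(25): 27≡1 → b
s(18)+y(24): 42≡16 → q
e(4)+y(24): 28≡2 → c
w(22)+n(13): 35≡9 → j
i(8)+z(25): 33≡7 → h
v(21)+y(24): 45≡19 → t
v(21)+y(24): 45≡19 → t
o(14)+n(13): 27≡1 → b
w(22)+z(25): 47≡21 → v
p(15)+y(24): 39≡13 → n
i(8)+y(24): 32≡6 → g
i(8)+n(13): 21 → v
t(19)+z(25): 44≡18 → s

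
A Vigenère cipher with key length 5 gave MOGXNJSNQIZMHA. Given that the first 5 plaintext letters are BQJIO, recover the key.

LYXPZ

Subtract each crib letter from the matching ciphertext letter (mod 26):
M(12)−B(1)=11 → L
O(14)−Q(16)=-2≡24 → Y
G(6)−J(9)=-3≡23 → X
X(23)−I(8)=15 → P
N(13)−O(14)=-1≡25 → Z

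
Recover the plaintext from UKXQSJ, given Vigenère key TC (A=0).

BIEOZH

Repeat the key across the ciphertext: TCTCTC
U(20)−T(19): 1 → B
K(10)−C(2): 8 → I
X(23)−T(19): 4 → E
Q(16)−C(2): 14 → O
S(18)−T(19): -1≡25 → Z
J(9)−C(2): 7 → H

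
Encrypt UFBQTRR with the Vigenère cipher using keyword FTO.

Repeat the key across the message: FTOFTOF
U(20)+F(5): 25 → Z
F(5)+T(19): 24 → Y
B(1)+O(14): 15 → P
Q(16)+F(5): 21 → V
T(19)+T(19): 38≡12 → M
R(17)+O(14): 31≡5 → F
R(17)+F(5): 22 → W

ZYPVMFW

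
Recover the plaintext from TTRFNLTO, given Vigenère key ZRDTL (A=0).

Repeat the key across the ciphertext: ZRDTLZRD
T(19)−Z(25): -6≡20 → U
T(19)−R(17): 2 → C
R(17)−D(3): 14 → O
F(5)−T(19): -14≡12 → M
N(13)−L(11): 2 → C
L(11)−Z(25): -14≡12 → M
T(19)−R(17): 2 → C
O(14)−D(3): 11 → L

UCOMCMCL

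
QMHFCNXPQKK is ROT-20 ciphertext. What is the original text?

Q(16): 16−20=-4≡22 → W
M(12): 12−20=-8≡18 → S
H(7): 7−20=-13≡13 → N
F(5): 5−20=-15≡11 → L
C(2): 2−20=-18≡8 → I
N(13): 13−20=-7≡19 → T
X(23): 23−20=3 → D
P(15): 15−20=-5≡21 → V
Q(16): 16−20=-4≡22 → W
K(10): 10−20=-10≡16 → Q
K(10): 10−20=-10≡16 → Q

WSNLITDVWQQ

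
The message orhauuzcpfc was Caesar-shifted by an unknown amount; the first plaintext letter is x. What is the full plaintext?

From the crib: o(14)−x(23)=-9≡17, so the shift is 17.
Subtract 17 from each ciphertext letter:
o(14): 14−17=-3≡23 → x
r(17): 17−17=0 → a
h(7): 7−17=-10≡16 → q
a(0): 0−17=-17≡9 → j
u(20): 20−17=3 → d
u(20): 20−17=3 → d
z(25): 25−17=8 → i
c(2): 2−17=-15≡11 → l
p(15): 15−17=-2≡24 → y
f(5): 5−17=-12≡14 → o
c(2): 2−17=-15≡11 → l

xaqjddilyol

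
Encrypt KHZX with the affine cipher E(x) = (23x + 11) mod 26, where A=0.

HQOU

K(10): 23·10+11=241≡7 → H
H(7): 23·7+11=172≡16 → Q
Z(25): 23·25+11=586≡14 → O
X(23): 23·23+11=540≡20 → U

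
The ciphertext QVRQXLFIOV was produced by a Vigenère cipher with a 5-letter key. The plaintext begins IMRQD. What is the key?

Subtract each crib letter from the matching ciphertext letter (mod 26):
Q(16)−I(8)=8 → I
V(21)−M(12)=9 → J
R(17)−R(17)=0 → A
Q(16)−Q(16)=0 → A
X(23)−D(3)=20 → U

IJAAU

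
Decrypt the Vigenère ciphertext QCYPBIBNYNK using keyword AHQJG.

Repeat the key across the ciphertext: AHQJGAHQJGA
Q(16)−A(0): 16 → Q
C(2)−H(7): -5≡21 → V
Y(24)−Q(16): 8 → I
P(15)−J(9): 6 → G
B(1)−G(6): -5≡21 → V
I(8)−A(0): 8 → I
B(1)−H(7): -6≡20 → U
N(13)−Q(16): -3≡23 → X
Y(24)−J(9): 15 → P
N(13)−G(6): 7 → H
K(10)−A(0): 10 → K

QVIGVIUXPHK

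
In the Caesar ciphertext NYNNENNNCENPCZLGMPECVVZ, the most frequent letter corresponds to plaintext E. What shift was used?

9

The most frequent ciphertext letter is N (appears 7 times).
N is position 13; E is position 4.
Shift = 9.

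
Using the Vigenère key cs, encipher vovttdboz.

xgxlvvdgb

Repeat the key across the message: cscscscsc
v(21)+c(2): 23 → x
o(14)+s(18): 32≡6 → g
v(21)+c(2): 23 → x
t(19)+s(18): 37≡11 → l
t(19)+c(2): 21 → v
d(3)+s(18): 21 → v
b(1)+c(2): 3 → d
o(14)+s(18): 32≡6 → g
z(25)+c(2): 27≡1 → b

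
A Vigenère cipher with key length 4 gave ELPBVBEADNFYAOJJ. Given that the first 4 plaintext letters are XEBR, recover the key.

HHOK

Subtract each crib letter from the matching ciphertext letter (mod 26):
E(4)−X(23)=-19≡7 → H
L(11)−E(4)=7 → H
P(15)−B(1)=14 → O
B(1)−R(17)=-16≡10 → K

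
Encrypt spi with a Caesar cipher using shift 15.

hex

s(18): 18+15=33≡7 → h
p(15): 15+15=30≡4 → e
i(8): 8+15=23 → x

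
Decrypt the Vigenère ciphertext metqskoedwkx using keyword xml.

Repeat the key across the ciphertext: xmlxmlxmlxml
m(12)−x(23): -11≡15 → p
e(4)−m(12): -8≡18 → s
t(19)−l(11): 8 → i
q(16)−x(23): -7≡19 → t
s(18)−m(12): 6 → g
k(10)−l(11): -1≡25 → z
o(14)−x(23): -9≡17 → r
e(4)−m(12): -8≡18 → s
d(3)−l(11): -8≡18 → s
w(22)−x(23): -1≡25 → z
k(10)−m(12): -2≡24 → y
x(23)−l(11): 12 → m

psitgzrsszym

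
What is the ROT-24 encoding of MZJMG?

KXHKE

M(12): 12+24=36≡10 → K
Z(25): 25+24=49≡23 → X
J(9): 9+24=33≡7 → H
M(12): 12+24=36≡10 → K
G(6): 6+24=30≡4 → E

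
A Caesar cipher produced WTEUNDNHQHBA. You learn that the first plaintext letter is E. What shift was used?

From the crib: W(22)−E(4)=18, so the shift is 18.

18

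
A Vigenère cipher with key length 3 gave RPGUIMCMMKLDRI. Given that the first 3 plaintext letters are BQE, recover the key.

QZC

Subtract each crib letter from the matching ciphertext letter (mod 26):
R(17)−B(1)=16 → Q
P(15)−Q(16)=-1≡25 → Z
G(6)−E(4)=2 → C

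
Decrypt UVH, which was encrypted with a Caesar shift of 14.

U(20): 20−14=6 → G
V(21): 21−14=7 → H
H(7): 7−14=-7≡19 → T

GHT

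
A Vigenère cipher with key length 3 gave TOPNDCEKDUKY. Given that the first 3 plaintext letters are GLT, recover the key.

Subtract each crib letter from the matching ciphertext letter (mod 26):
T(19)−G(6)=13 → N
O(14)−L(11)=3 → D
P(15)−T(19)=-4≡22 → W

NDW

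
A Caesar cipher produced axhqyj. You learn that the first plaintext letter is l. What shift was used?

From the crib: a(0)−l(11)=-11≡15, so the shift is 15.

15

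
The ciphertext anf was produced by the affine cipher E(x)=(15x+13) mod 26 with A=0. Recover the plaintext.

The inverse of 15 mod 26 is 7, since 15·7=105≡1. Apply D(y)=7·(y−13) mod 26:
a(0): 7·(0−13)=-91≡13 → n
n(13): 7·(13−13)=0 → a
f(5): 7·(5−13)=-56≡22 → w

naw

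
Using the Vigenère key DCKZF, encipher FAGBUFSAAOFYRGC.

Repeat the key across the message: DCKZFDCKZFDCKZF
F(5)+D(3): 8 → I
A(0)+C(2): 2 → C
G(6)+K(10): 16 → Q
B(1)+Z(25): 26≡0 → A
U(20)+F(5): 25 → Z
F(5)+D(3): 8 → I
S(18)+C(2): 20 → U
A(0)+K(10): 10 → K
A(0)+Z(25): 25 → Z
O(14)+F(5): 19 → T
F(5)+D(3): 8 → I
Y(24)+C(2): 26≡0 → A
R(17)+K(10): 27≡1 → B
G(6)+Z(25): 31≡5 → F
C(2)+F(5): 7 → H

ICQAZIUKZTIABFH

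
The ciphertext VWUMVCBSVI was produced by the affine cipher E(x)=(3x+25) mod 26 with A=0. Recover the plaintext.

QZHNQBSPQD

The inverse of 3 mod 26 is 9, since 3·9=27≡1. Apply D(y)=9·(y−25) mod 26:
V(21): 9·(21−25)=-36≡16 → Q
W(22): 9·(22−25)=-27≡25 → Z
U(20): 9·(20−25)=-45≡7 → H
M(12): 9·(12−25)=-117≡13 → N
V(21): 9·(21−25)=-36≡16 → Q
C(2): 9·(2−25)=-207≡1 → B
B(1): 9·(1−25)=-216≡18 → S
S(18): 9·(18−25)=-63≡15 → P
V(21): 9·(21−25)=-36≡16 → Q
I(8): 9·(8−25)=-153≡3 → D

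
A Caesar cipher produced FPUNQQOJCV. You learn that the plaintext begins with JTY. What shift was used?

22

From the crib: F(5)−J(9)=-4≡22, so the shift is 22.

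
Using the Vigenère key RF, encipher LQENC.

Repeat the key across the message: RFRFR
L(11)+R(17): 28≡2 → C
Q(16)+F(5): 21 → V
E(4)+R(17): 21 → V
N(13)+F(5): 18 → S
C(2)+R(17): 19 → T

CVVST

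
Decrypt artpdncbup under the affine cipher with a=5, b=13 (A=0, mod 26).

The inverse of 5 mod 26 is 21, since 5·21=105≡1. Apply D(y)=21·(y−13) mod 26:
a(0): 21·(0−13)=-273≡13 → n
r(17): 21·(17−13)=84≡6 → g
t(19): 21·(19−13)=126≡22 → w
p(15): 21·(15−13)=42≡16 → q
d(3): 21·(3−13)=-210≡24 → y
n(13): 21·(13−13)=0 → a
c(2): 21·(2−13)=-231≡3 → d
b(1): 21·(1−13)=-252≡8 → i
u(20): 21·(20−13)=147≡17 → r
p(15): 21·(15−13)=42≡16 → q

ngwqyadirq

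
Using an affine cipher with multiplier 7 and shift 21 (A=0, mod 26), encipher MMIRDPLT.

M(12): 7·12+21=105≡1 → B
M(12): 7·12+21=105≡1 → B
I(8): 7·8+21=77≡25 → Z
R(17): 7·17+21=140≡10 → K
D(3): 7·3+21=42≡16 → Q
P(15): 7·15+21=126≡22 → W
L(11): 7·11+21=98≡20 → U
T(19): 7·19+21=154≡24 → Y

BBZKQWUY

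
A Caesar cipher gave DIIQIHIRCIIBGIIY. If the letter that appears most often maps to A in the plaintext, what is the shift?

8

The most frequent ciphertext letter is I (appears 8 times).
I is position 8; A is position 0.
Shift = 8.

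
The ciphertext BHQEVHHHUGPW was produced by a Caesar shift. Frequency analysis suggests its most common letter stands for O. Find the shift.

19

The most frequent ciphertext letter is H (appears 4 times).
H is position 7; O is position 14.
Shift = -7≡19.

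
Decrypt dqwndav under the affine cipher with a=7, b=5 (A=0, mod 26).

wjvqwdg

The inverse of 7 mod 26 is 15, since 7·15=105≡1. Apply D(y)=15·(y−5) mod 26:
d(3): 15·(3−5)=-30≡22 → w
q(16): 15·(16−5)=165≡9 → j
w(22): 15·(22−5)=255≡21 → v
n(13): 15·(13−5)=120≡16 → q
d(3): 15·(3−5)=-30≡22 → w
a(0): 15·(0−5)=-75≡3 → d
v(21): 15·(21−5)=240≡6 → g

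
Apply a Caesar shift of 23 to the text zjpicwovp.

z(25): 25+23=48≡22 → w
j(9): 9+23=32≡6 → g
p(15): 15+23=38≡12 → m
i(8): 8+23=31≡5 → f
c(2): 2+23=25 → z
w(22): 22+23=45≡19 → t
o(14): 14+23=37≡11 → l
v(21): 21+23=44≡18 → s
p(15): 15+23=38≡12 → m

wgmfztlsm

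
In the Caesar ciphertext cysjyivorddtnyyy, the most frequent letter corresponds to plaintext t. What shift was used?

5

The most frequent ciphertext letter is y (appears 5 times).
y is position 24; t is position 19.
Shift = 5.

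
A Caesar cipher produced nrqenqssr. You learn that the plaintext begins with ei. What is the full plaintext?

From the crib: n(13)−e(4)=9, so the shift is 9.
Subtract 9 from each ciphertext letter:
n(13): 13−9=4 → e
r(17): 17−9=8 → i
q(16): 16−9=7 → h
e(4): 4−9=-5≡21 → v
n(13): 13−9=4 → e
q(16): 16−9=7 → h
s(18): 18−9=9 → j
s(18): 18−9=9 → j
r(17): 17−9=8 → i

eihvehjji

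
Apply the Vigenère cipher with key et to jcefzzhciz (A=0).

Repeat the key across the message: etetetetet
j(9)+e(4): 13 → n
c(2)+t(19): 21 → v
e(4)+e(4): 8 → i
f(5)+t(19): 24 → y
z(25)+e(4): 29≡3 → d
z(25)+t(19): 44≡18 → s
h(7)+e(4): 11 → l
c(2)+t(19): 21 → v
i(8)+e(4): 12 → m
z(25)+t(19): 44≡18 → s

nviydslvms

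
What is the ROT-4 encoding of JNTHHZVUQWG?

NRXLLDZYUAK

J(9): 9+4=13 → N
N(13): 13+4=17 → R
T(19): 19+4=23 → X
H(7): 7+4=11 → L
H(7): 7+4=11 → L
Z(25): 25+4=29≡3 → D
V(21): 21+4=25 → Z
U(20): 20+4=24 → Y
Q(16): 16+4=20 → U
W(22): 22+4=26≡0 → A
G(6): 6+4=10 → K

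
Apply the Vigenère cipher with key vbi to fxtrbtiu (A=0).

Repeat the key across the message: vbivbivb
f(5)+v(21): 26≡0 → a
x(23)+b(1): 24 → y
t(19)+i(8): 27≡1 → b
r(17)+v(21): 38≡12 → m
b(1)+b(1): 2 → c
t(19)+i(8): 27≡1 → b
i(8)+v(21): 29≡3 → d
u(20)+b(1): 21 → v

aybmcbdv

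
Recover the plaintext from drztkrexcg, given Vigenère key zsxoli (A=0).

Repeat the key across the ciphertext: zsxolizsxo
d(3)−z(25): -22≡4 → e
r(17)−s(18): -1≡25 → z
z(25)−x(23): 2 → c
t(19)−o(14): 5 → f
k(10)−l(11): -1≡25 → z
r(17)−i(8): 9 → j
e(4)−z(25): -21≡5 → f
x(23)−s(18): 5 → f
c(2)−x(23): -21≡5 → f
g(6)−o(14): -8≡18 → s

ezcfzjfffs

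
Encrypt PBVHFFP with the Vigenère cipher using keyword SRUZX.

HSPGCXG

Repeat the key across the message: SRUZXSR
P(15)+S(18): 33≡7 → H
B(1)+R(17): 18 → S
V(21)+U(20): 41≡15 → P
H(7)+Z(25): 32≡6 → G
F(5)+X(23): 28≡2 → C
F(5)+S(18): 23 → X
P(15)+R(17): 32≡6 → G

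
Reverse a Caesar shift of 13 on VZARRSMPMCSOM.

V(21): 21−13=8 → I
Z(25): 25−13=12 → M
A(0): 0−13=-13≡13 → N
R(17): 17−13=4 → E
R(17): 17−13=4 → E
S(18): 18−13=5 → F
M(12): 12−13=-1≡25 → Z
P(15): 15−13=2 → C
M(12): 12−13=-1≡25 → Z
C(2): 2−13=-11≡15 → P
S(18): 18−13=5 → F
O(14): 14−13=1 → B
M(12): 12−13=-1≡25 → Z

IMNEEFZCZPFBZ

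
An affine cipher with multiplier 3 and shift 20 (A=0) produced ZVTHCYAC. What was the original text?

TJRNUKCU

The inverse of 3 mod 26 is 9, since 3·9=27≡1. Apply D(y)=9·(y−20) mod 26:
Z(25): 9·(25−20)=45≡19 → T
V(21): 9·(21−20)=9 → J
T(19): 9·(19−20)=-9≡17 → R
H(7): 9·(7−20)=-117≡13 → N
C(2): 9·(2−20)=-162≡20 → U
Y(24): 9·(24−20)=36≡10 → K
A(0): 9·(0−20)=-180≡2 → C
C(2): 9·(2−20)=-162≡20 → U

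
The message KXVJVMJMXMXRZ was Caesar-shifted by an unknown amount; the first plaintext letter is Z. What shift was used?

11

From the crib: K(10)−Z(25)=-15≡11, so the shift is 11.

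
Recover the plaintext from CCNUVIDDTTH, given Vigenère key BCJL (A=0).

Repeat the key across the ciphertext: BCJLBCJLBCJ
C(2)−B(1): 1 → B
C(2)−C(2): 0 → A
N(13)−J(9): 4 → E
U(20)−L(11): 9 → J
V(21)−B(1): 20 → U
I(8)−C(2): 6 → G
D(3)−J(9): -6≡20 → U
D(3)−L(11): -8≡18 → S
T(19)−B(1): 18 → S
T(19)−C(2): 17 → R
H(7)−J(9): -2≡24 → Y

BAEJUGUSSRY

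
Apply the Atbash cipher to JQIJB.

J(9) → Q(16)
Q(16) → J(9)
I(8) → R(17)
J(9) → Q(16)
B(1) → Y(24)

QJRQY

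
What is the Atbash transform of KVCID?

PEXRW

K(10) → P(15)
V(21) → E(4)
C(2) → X(23)
I(8) → R(17)
D(3) → W(22)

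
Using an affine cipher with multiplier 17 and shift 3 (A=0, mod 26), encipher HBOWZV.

SUHNMW

H(7): 17·7+3=122≡18 → S
B(1): 17·1+3=20 → U
O(14): 17·14+3=241≡7 → H
W(22): 17·22+3=377≡13 → N
Z(25): 17·25+3=428≡12 → M
V(21): 17·21+3=360≡22 → W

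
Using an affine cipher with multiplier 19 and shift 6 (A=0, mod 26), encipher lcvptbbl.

hspfdzzh

l(11): 19·11+6=215≡7 → h
c(2): 19·2+6=44≡18 → s
v(21): 19·21+6=405≡15 → p
p(15): 19·15+6=291≡5 → f
t(19): 19·19+6=367≡3 → d
b(1): 19·1+6=25 → z
b(1): 19·1+6=25 → z
l(11): 19·11+6=215≡7 → h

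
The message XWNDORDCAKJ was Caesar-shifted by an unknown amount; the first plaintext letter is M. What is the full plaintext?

From the crib: X(23)−M(12)=11, so the shift is 11.
Subtract 11 from each ciphertext letter:
X(23): 23−11=12 → M
W(22): 22−11=11 → L
N(13): 13−11=2 → C
D(3): 3−11=-8≡18 → S
O(14): 14−11=3 → D
R(17): 17−11=6 → G
D(3): 3−11=-8≡18 → S
C(2): 2−11=-9≡17 → R
A(0): 0−11=-11≡15 → P
K(10): 10−11=-1≡25 → Z
J(9): 9−11=-2≡24 → Y

MLCSDGSRPZY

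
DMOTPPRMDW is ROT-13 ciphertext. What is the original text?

D(3): 3−13=-10≡16 → Q
M(12): 12−13=-1≡25 → Z
O(14): 14−13=1 → B
T(19): 19−13=6 → G
P(15): 15−13=2 → C
P(15): 15−13=2 → C
R(17): 17−13=4 → E
M(12): 12−13=-1≡25 → Z
D(3): 3−13=-10≡16 → Q
W(22): 22−13=9 → J

QZBGCCEZQJ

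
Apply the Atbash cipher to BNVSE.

YMEHV

B(1) → Y(24)
N(13) → M(12)
V(21) → E(4)
S(18) → H(7)
E(4) → V(21)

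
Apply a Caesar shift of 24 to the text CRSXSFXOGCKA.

APQVQDVMEAIY

C(2): 2+24=26≡0 → A
R(17): 17+24=41≡15 → P
S(18): 18+24=42≡16 → Q
X(23): 23+24=47≡21 → V
S(18): 18+24=42≡16 → Q
F(5): 5+24=29≡3 → D
X(23): 23+24=47≡21 → V
O(14): 14+24=38≡12 → M
G(6): 6+24=30≡4 → E
C(2): 2+24=26≡0 → A
K(10): 10+24=34≡8 → I
A(0): 0+24=24 → Y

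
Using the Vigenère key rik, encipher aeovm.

rmymu

Repeat the key across the message: rikri
a(0)+r(17): 17 → r
e(4)+i(8): 12 → m
o(14)+k(10): 24 → y
v(21)+r(17): 38≡12 → m
m(12)+i(8): 20 → u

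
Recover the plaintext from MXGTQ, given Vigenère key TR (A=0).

Repeat the key across the ciphertext: TRTRT
M(12)−T(19): -7≡19 → T
X(23)−R(17): 6 → G
G(6)−T(19): -13≡13 → N
T(19)−R(17): 2 → C
Q(16)−T(19): -3≡23 → X

TGNCX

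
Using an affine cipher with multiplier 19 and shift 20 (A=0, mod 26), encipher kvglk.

cdevc

k(10): 19·10+20=210≡2 → c
v(21): 19·21+20=419≡3 → d
g(6): 19·6+20=134≡4 → e
l(11): 19·11+20=229≡21 → v
k(10): 19·10+20=210≡2 → c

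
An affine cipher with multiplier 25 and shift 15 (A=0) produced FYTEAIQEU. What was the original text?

The inverse of 25 mod 26 is 25, since 25·25=625≡1. Apply D(y)=25·(y−15) mod 26:
F(5): 25·(5−15)=-250≡10 → K
Y(24): 25·(24−15)=225≡17 → R
T(19): 25·(19−15)=100≡22 → W
E(4): 25·(4−15)=-275≡11 → L
A(0): 25·(0−15)=-375≡15 → P
I(8): 25·(8−15)=-175≡7 → H
Q(16): 25·(16−15)=25 → Z
E(4): 25·(4−15)=-275≡11 → L
U(20): 25·(20−15)=125≡21 → V

KRWLPHZLV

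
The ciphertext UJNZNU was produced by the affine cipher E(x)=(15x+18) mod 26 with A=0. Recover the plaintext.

The inverse of 15 mod 26 is 7, since 15·7=105≡1. Apply D(y)=7·(y−18) mod 26:
U(20): 7·(20−18)=14 → O
J(9): 7·(9−18)=-63≡15 → P
N(13): 7·(13−18)=-35≡17 → R
Z(25): 7·(25−18)=49≡23 → X
N(13): 7·(13−18)=-35≡17 → R
U(20): 7·(20−18)=14 → O

OPRXRO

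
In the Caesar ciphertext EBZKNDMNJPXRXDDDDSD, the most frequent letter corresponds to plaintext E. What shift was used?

25

The most frequent ciphertext letter is D (appears 6 times).
D is position 3; E is position 4.
Shift = -1≡25.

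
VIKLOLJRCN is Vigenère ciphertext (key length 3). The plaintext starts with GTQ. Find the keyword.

Subtract each crib letter from the matching ciphertext letter (mod 26):
V(21)−G(6)=15 → P
I(8)−T(19)=-11≡15 → P
K(10)−Q(16)=-6≡20 → U

PPU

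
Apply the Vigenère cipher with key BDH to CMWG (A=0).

Repeat the key across the message: BDHB
C(2)+B(1): 3 → D
M(12)+D(3): 15 → P
W(22)+H(7): 29≡3 → D
G(6)+B(1): 7 → H

DPDH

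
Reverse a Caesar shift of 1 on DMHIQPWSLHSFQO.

D(3): 3−1=2 → C
M(12): 12−1=11 → L
H(7): 7−1=6 → G
I(8): 8−1=7 → H
Q(16): 16−1=15 → P
P(15): 15−1=14 → O
W(22): 22−1=21 → V
S(18): 18−1=17 → R
L(11): 11−1=10 → K
H(7): 7−1=6 → G
S(18): 18−1=17 → R
F(5): 5−1=4 → E
Q(16): 16−1=15 → P
O(14): 14−1=13 → N

CLGHPOVRKGREPN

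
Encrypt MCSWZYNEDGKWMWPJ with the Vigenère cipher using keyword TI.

Repeat the key across the message: TITITITITITITITI
M(12)+T(19): 31≡5 → F
C(2)+I(8): 10 → K
S(18)+T(19): 37≡11 → L
W(22)+I(8): 30≡4 → E
Z(25)+T(19): 44≡18 → S
Y(24)+I(8): 32≡6 → G
N(13)+T(19): 32≡6 → G
E(4)+I(8): 12 → M
D(3)+T(19): 22 → W
G(6)+I(8): 14 → O
K(10)+T(19): 29≡3 → D
W(22)+I(8): 30≡4 → E
M(12)+T(19): 31≡5 → F
W(22)+I(8): 30≡4 → E
P(15)+T(19): 34≡8 → I
J(9)+I(8): 17 → R

FKLESGGMWODEFEIR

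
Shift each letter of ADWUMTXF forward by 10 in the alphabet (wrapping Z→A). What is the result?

KNGEWDHP

A(0): 0+10=10 → K
D(3): 3+10=13 → N
W(22): 22+10=32≡6 → G
U(20): 20+10=30≡4 → E
M(12): 12+10=22 → W
T(19): 19+10=29≡3 → D
X(23): 23+10=33≡7 → H
F(5): 5+10=15 → P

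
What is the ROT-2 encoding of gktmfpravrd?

imvohrtcxtf

g(6): 6+2=8 → i
k(10): 10+2=12 → m
t(19): 19+2=21 → v
m(12): 12+2=14 → o
f(5): 5+2=7 → h
p(15): 15+2=17 → r
r(17): 17+2=19 → t
a(0): 0+2=2 → c
v(21): 21+2=23 → x
r(17): 17+2=19 → t
d(3): 3+2=5 → f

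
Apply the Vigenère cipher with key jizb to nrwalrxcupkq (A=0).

wzvbuzwddxjr

Repeat the key across the message: jizbjizbjizb
n(13)+j(9): 22 → w
r(17)+i(8): 25 → z
w(22)+z(25): 47≡21 → v
a(0)+b(1): 1 → b
l(11)+j(9): 20 → u
r(17)+i(8): 25 → z
x(23)+z(25): 48≡22 → w
c(2)+b(1): 3 → d
u(20)+j(9): 29≡3 → d
p(15)+i(8): 23 → x
k(10)+z(25): 35≡9 → j
q(16)+b(1): 17 → r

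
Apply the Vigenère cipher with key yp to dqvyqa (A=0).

Repeat the key across the message: ypypyp
d(3)+y(24): 27≡1 → b
q(16)+p(15): 31≡5 → f
v(21)+y(24): 45≡19 → t
y(24)+p(15): 39≡13 → n
q(16)+y(24): 40≡14 → o
a(0)+p(15): 15 → p

bftnop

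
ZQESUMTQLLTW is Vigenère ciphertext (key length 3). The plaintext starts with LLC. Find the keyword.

Subtract each crib letter from the matching ciphertext letter (mod 26):
Z(25)−L(11)=14 → O
Q(16)−L(11)=5 → F
E(4)−C(2)=2 → C

OFC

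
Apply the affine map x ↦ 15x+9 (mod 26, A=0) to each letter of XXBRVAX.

X(23): 15·23+9=354≡16 → Q
X(23): 15·23+9=354≡16 → Q
B(1): 15·1+9=24 → Y
R(17): 15·17+9=264≡4 → E
V(21): 15·21+9=324≡12 → M
A(0): 15·0+9=9 → J
X(23): 15·23+9=354≡16 → Q

QQYEMJQ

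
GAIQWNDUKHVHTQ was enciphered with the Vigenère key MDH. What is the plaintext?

Repeat the key across the ciphertext: MDHMDHMDHMDHMD
G(6)−M(12): -6≡20 → U
A(0)−D(3): -3≡23 → X
I(8)−H(7): 1 → B
Q(16)−M(12): 4 → E
W(22)−D(3): 19 → T
N(13)−H(7): 6 → G
D(3)−M(12): -9≡17 → R
U(20)−D(3): 17 → R
K(10)−H(7): 3 → D
H(7)−M(12): -5≡21 → V
V(21)−D(3): 18 → S
H(7)−H(7): 0 → A
T(19)−M(12): 7 → H
Q(16)−D(3): 13 → N

UXBETGRRDVSAHN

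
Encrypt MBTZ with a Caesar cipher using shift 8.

M(12): 12+8=20 → U
B(1): 1+8=9 → J
T(19): 19+8=27≡1 → B
Z(25): 25+8=33≡7 → H

UJBH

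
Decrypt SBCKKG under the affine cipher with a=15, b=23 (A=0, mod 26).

The inverse of 15 mod 26 is 7, since 15·7=105≡1. Apply D(y)=7·(y−23) mod 26:
S(18): 7·(18−23)=-35≡17 → R
B(1): 7·(1−23)=-154≡2 → C
C(2): 7·(2−23)=-147≡9 → J
K(10): 7·(10−23)=-91≡13 → N
K(10): 7·(10−23)=-91≡13 → N
G(6): 7·(6−23)=-119≡11 → L

RCJNNL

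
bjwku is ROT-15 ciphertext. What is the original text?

b(1): 1−15=-14≡12 → m
j(9): 9−15=-6≡20 → u
w(22): 22−15=7 → h
k(10): 10−15=-5≡21 → v
u(20): 20−15=5 → f

muhvf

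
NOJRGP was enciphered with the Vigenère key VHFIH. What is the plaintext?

Repeat the key across the ciphertext: VHFIHV
N(13)−V(21): -8≡18 → S
O(14)−H(7): 7 → H
J(9)−F(5): 4 → E
R(17)−I(8): 9 → J
G(6)−H(7): -1≡25 → Z
P(15)−V(21): -6≡20 → U

SHEJZU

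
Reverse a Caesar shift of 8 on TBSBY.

T(19): 19−8=11 → L
B(1): 1−8=-7≡19 → T
S(18): 18−8=10 → K
B(1): 1−8=-7≡19 → T
Y(24): 24−8=16 → Q

LTKTQ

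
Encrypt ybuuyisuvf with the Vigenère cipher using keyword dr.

bsxlbzvlyw

Repeat the key across the message: drdrdrdrdr
y(24)+d(3): 27≡1 → b
b(1)+r(17): 18 → s
u(20)+d(3): 23 → x
u(20)+r(17): 37≡11 → l
y(24)+d(3): 27≡1 → b
i(8)+r(17): 25 → z
s(18)+d(3): 21 → v
u(20)+r(17): 37≡11 → l
v(21)+d(3): 24 → y
f(5)+r(17): 22 → w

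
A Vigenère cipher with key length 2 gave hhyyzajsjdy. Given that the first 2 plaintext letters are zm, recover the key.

Subtract each crib letter from the matching ciphertext letter (mod 26):
h(7)−z(25)=-18≡8 → i
h(7)−m(12)=-5≡21 → v

iv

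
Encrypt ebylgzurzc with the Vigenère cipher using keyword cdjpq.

gehawbxaos

Repeat the key across the message: cdjpqcdjpq
e(4)+c(2): 6 → g
b(1)+d(3): 4 → e
y(24)+j(9): 33≡7 → h
l(11)+p(15): 26≡0 → a
g(6)+q(16): 22 → w
z(25)+c(2): 27≡1 → b
u(20)+d(3): 23 → x
r(17)+j(9): 26≡0 → a
z(25)+p(15): 40≡14 → o
c(2)+q(16): 18 → s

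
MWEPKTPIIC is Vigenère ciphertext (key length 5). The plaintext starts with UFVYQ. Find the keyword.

SRJRU

Subtract each crib letter from the matching ciphertext letter (mod 26):
M(12)−U(20)=-8≡18 → S
W(22)−F(5)=17 → R
E(4)−V(21)=-17≡9 → J
P(15)−Y(24)=-9≡17 → R
K(10)−Q(16)=-6≡20 → U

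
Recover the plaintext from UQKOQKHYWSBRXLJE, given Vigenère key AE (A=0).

UMKKQGHUWOBNXHJA

Repeat the key across the ciphertext: AEAEAEAEAEAEAEAE
U(20)−A(0): 20 → U
Q(16)−E(4): 12 → M
K(10)−A(0): 10 → K
O(14)−E(4): 10 → K
Q(16)−A(0): 16 → Q
K(10)−E(4): 6 → G
H(7)−A(0): 7 → H
Y(24)−E(4): 20 → U
W(22)−A(0): 22 → W
S(18)−E(4): 14 → O
B(1)−A(0): 1 → B
R(17)−E(4): 13 → N
X(23)−A(0): 23 → X
L(11)−E(4): 7 → H
J(9)−A(0): 9 → J
E(4)−E(4): 0 → A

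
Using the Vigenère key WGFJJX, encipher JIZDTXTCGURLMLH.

FOEMCUPILDAIIRM

Repeat the key across the message: WGFJJXWGFJJXWGF
J(9)+W(22): 31≡5 → F
I(8)+G(6): 14 → O
Z(25)+F(5): 30≡4 → E
D(3)+J(9): 12 → M
T(19)+J(9): 28≡2 → C
X(23)+X(23): 46≡20 → U
T(19)+W(22): 41≡15 → P
C(2)+G(6): 8 → I
G(6)+F(5): 11 → L
U(20)+J(9): 29≡3 → D
R(17)+J(9): 26≡0 → A
L(11)+X(23): 34≡8 → I
M(12)+W(22): 34≡8 → I
L(11)+G(6): 17 → R
H(7)+F(5): 12 → M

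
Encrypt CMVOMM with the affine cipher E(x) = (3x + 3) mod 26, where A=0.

C(2): 3·2+3=9 → J
M(12): 3·12+3=39≡13 → N
V(21): 3·21+3=66≡14 → O
O(14): 3·14+3=45≡19 → T
M(12): 3·12+3=39≡13 → N
M(12): 3·12+3=39≡13 → N

JNOTNN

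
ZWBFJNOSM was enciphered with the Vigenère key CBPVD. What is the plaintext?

XVMKGLNDR

Repeat the key across the ciphertext: CBPVDCBPV
Z(25)−C(2): 23 → X
W(22)−B(1): 21 → V
B(1)−P(15): -14≡12 → M
F(5)−V(21): -16≡10 → K
J(9)−D(3): 6 → G
N(13)−C(2): 11 → L
O(14)−B(1): 13 → N
S(18)−P(15): 3 → D
M(12)−V(21): -9≡17 → R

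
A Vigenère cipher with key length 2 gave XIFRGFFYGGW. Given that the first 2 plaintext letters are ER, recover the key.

Subtract each crib letter from the matching ciphertext letter (mod 26):
X(23)−E(4)=19 → T
I(8)−R(17)=-9≡17 → R

TR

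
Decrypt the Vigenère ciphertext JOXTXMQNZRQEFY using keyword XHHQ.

Repeat the key across the ciphertext: XHHQXHHQXHHQXH
J(9)−X(23): -14≡12 → M
O(14)−H(7): 7 → H
X(23)−H(7): 16 → Q
T(19)−Q(16): 3 → D
X(23)−X(23): 0 → A
M(12)−H(7): 5 → F
Q(16)−H(7): 9 → J
N(13)−Q(16): -3≡23 → X
Z(25)−X(23): 2 → C
R(17)−H(7): 10 → K
Q(16)−H(7): 9 → J
E(4)−Q(16): -12≡14 → O
F(5)−X(23): -18≡8 → I
Y(24)−H(7): 17 → R

MHQDAFJXCKJOIR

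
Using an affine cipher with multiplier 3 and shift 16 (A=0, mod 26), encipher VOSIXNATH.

V(21): 3·21+16=79≡1 → B
O(14): 3·14+16=58≡6 → G
S(18): 3·18+16=70≡18 → S
I(8): 3·8+16=40≡14 → O
X(23): 3·23+16=85≡7 → H
N(13): 3·13+16=55≡3 → D
A(0): 3·0+16=16 → Q
T(19): 3·19+16=73≡21 → V
H(7): 3·7+16=37≡11 → L

BGSOHDQVL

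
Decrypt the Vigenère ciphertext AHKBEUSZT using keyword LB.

Repeat the key across the ciphertext: LBLBLBLBL
A(0)−L(11): -11≡15 → P
H(7)−B(1): 6 → G
K(10)−L(11): -1≡25 → Z
B(1)−B(1): 0 → A
E(4)−L(11): -7≡19 → T
U(20)−B(1): 19 → T
S(18)−L(11): 7 → H
Z(25)−B(1): 24 → Y
T(19)−L(11): 8 → I

PGZATTHYI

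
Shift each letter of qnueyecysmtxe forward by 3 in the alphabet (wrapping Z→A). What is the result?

q(16): 16+3=19 → t
n(13): 13+3=16 → q
u(20): 20+3=23 → x
e(4): 4+3=7 → h
y(24): 24+3=27≡1 → b
e(4): 4+3=7 → h
c(2): 2+3=5 → f
y(24): 24+3=27≡1 → b
s(18): 18+3=21 → v
m(12): 12+3=15 → p
t(19): 19+3=22 → w
x(23): 23+3=26≡0 → a
e(4): 4+3=7 → h

tqxhbhfbvpwah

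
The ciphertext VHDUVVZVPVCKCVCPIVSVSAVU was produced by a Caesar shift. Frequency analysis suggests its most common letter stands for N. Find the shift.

8

The most frequent ciphertext letter is V (appears 9 times).
V is position 21; N is position 13.
Shift = 8.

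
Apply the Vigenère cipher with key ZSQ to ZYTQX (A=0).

YQJPP

Repeat the key across the message: ZSQZS
Z(25)+Z(25): 50≡24 → Y
Y(24)+S(18): 42≡16 → Q
T(19)+Q(16): 35≡9 → J
Q(16)+Z(25): 41≡15 → P
X(23)+S(18): 41≡15 → P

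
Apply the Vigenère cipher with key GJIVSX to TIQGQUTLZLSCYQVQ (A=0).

Repeat the key across the message: GJIVSXGJIVSXGJIV
T(19)+G(6): 25 → Z
I(8)+J(9): 17 → R
Q(16)+I(8): 24 → Y
G(6)+V(21): 27≡1 → B
Q(16)+S(18): 34≡8 → I
U(20)+X(23): 43≡17 → R
T(19)+G(6): 25 → Z
L(11)+J(9): 20 → U
Z(25)+I(8): 33≡7 → H
L(11)+V(21): 32≡6 → G
S(18)+S(18): 36≡10 → K
C(2)+X(23): 25 → Z
Y(24)+G(6): 30≡4 → E
Q(16)+J(9): 25 → Z
V(21)+I(8): 29≡3 → D
Q(16)+V(21): 37≡11 → L

ZRYBIRZUHGKZEZDL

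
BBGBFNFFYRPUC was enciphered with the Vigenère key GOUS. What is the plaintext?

VNMJZZLNSDVCW

Repeat the key across the ciphertext: GOUSGOUSGOUSG
B(1)−G(6): -5≡21 → V
B(1)−O(14): -13≡13 → N
G(6)−U(20): -14≡12 → M
B(1)−S(18): -17≡9 → J
F(5)−G(6): -1≡25 → Z
N(13)−O(14): -1≡25 → Z
F(5)−U(20): -15≡11 → L
F(5)−S(18): -13≡13 → N
Y(24)−G(6): 18 → S
R(17)−O(14): 3 → D
P(15)−U(20): -5≡21 → V
U(20)−S(18): 2 → C
C(2)−G(6): -4≡22 → W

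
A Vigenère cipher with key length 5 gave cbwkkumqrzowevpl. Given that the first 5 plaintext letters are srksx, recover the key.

Subtract each crib letter from the matching ciphertext letter (mod 26):
c(2)−s(18)=-16≡10 → k
b(1)−r(17)=-16≡10 → k
w(22)−k(10)=12 → m
k(10)−s(18)=-8≡18 → s
k(10)−x(23)=-13≡13 → n

kkmsn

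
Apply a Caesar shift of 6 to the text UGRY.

U(20): 20+6=26≡0 → A
G(6): 6+6=12 → M
R(17): 17+6=23 → X
Y(24): 24+6=30≡4 → E

AMXE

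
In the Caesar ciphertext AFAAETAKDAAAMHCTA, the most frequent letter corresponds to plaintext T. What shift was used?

The most frequent ciphertext letter is A (appears 8 times).
A is position 0; T is position 19.
Shift = -19≡7.

7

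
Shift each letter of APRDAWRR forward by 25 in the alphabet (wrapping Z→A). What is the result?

ZOQCZVQQ

A(0): 0+25=25 → Z
P(15): 15+25=40≡14 → O
R(17): 17+25=42≡16 → Q
D(3): 3+25=28≡2 → C
A(0): 0+25=25 → Z
W(22): 22+25=47≡21 → V
R(17): 17+25=42≡16 → Q
R(17): 17+25=42≡16 → Q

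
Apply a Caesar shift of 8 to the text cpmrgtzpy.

c(2): 2+8=10 → k
p(15): 15+8=23 → x
m(12): 12+8=20 → u
r(17): 17+8=25 → z
g(6): 6+8=14 → o
t(19): 19+8=27≡1 → b
z(25): 25+8=33≡7 → h
p(15): 15+8=23 → x
y(24): 24+8=32≡6 → g

kxuzobhxg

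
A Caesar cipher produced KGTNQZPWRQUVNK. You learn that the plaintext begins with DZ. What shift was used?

From the crib: K(10)−D(3)=7, so the shift is 7.

7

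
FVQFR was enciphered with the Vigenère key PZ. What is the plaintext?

QWBGC

Repeat the key across the ciphertext: PZPZP
F(5)−P(15): -10≡16 → Q
V(21)−Z(25): -4≡22 → W
Q(16)−P(15): 1 → B
F(5)−Z(25): -20≡6 → G
R(17)−P(15): 2 → C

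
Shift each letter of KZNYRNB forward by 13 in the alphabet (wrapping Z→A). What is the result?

XMALEAO

K(10): 10+13=23 → X
Z(25): 25+13=38≡12 → M
N(13): 13+13=26≡0 → A
Y(24): 24+13=37≡11 → L
R(17): 17+13=30≡4 → E
N(13): 13+13=26≡0 → A
B(1): 1+13=14 → O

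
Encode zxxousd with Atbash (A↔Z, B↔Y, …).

acclfhw

z(25) → a(0)
x(23) → c(2)
x(23) → c(2)
o(14) → l(11)
u(20) → f(5)
s(18) → h(7)
d(3) → w(22)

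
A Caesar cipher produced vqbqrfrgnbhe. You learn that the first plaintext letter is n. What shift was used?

From the crib: v(21)−n(13)=8, so the shift is 8.

8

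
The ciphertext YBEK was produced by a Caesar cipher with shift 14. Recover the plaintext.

KNQW

Y(24): 24−14=10 → K
B(1): 1−14=-13≡13 → N
E(4): 4−14=-10≡16 → Q
K(10): 10−14=-4≡22 → W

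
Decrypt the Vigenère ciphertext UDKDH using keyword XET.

XZRGD

Repeat the key across the ciphertext: XETXE
U(20)−X(23): -3≡23 → X
D(3)−E(4): -1≡25 → Z
K(10)−T(19): -9≡17 → R
D(3)−X(23): -20≡6 → G
H(7)−E(4): 3 → D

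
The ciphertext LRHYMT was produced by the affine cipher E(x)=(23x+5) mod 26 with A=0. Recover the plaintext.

The inverse of 23 mod 26 is 17, since 23·17=391≡1. Apply D(y)=17·(y−5) mod 26:
L(11): 17·(11−5)=102≡24 → Y
R(17): 17·(17−5)=204≡22 → W
H(7): 17·(7−5)=34≡8 → I
Y(24): 17·(24−5)=323≡11 → L
M(12): 17·(12−5)=119≡15 → P
T(19): 17·(19−5)=238≡4 → E

YWILPE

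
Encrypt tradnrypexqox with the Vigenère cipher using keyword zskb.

sjkemjiqdpapw

Repeat the key across the message: zskbzskbzskbz
t(19)+z(25): 44≡18 → s
r(17)+s(18): 35≡9 → j
a(0)+k(10): 10 → k
d(3)+b(1): 4 → e
n(13)+z(25): 38≡12 → m
r(17)+s(18): 35≡9 → j
y(24)+k(10): 34≡8 → i
p(15)+b(1): 16 → q
e(4)+z(25): 29≡3 → d
x(23)+s(18): 41≡15 → p
q(16)+k(10): 26≡0 → a
o(14)+b(1): 15 → p
x(23)+z(25): 48≡22 → w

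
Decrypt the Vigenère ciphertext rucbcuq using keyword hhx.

Repeat the key across the ciphertext: hhxhhxh
r(17)−h(7): 10 → k
u(20)−h(7): 13 → n
c(2)−x(23): -21≡5 → f
b(1)−h(7): -6≡20 → u
c(2)−h(7): -5≡21 → v
u(20)−x(23): -3≡23 → x
q(16)−h(7): 9 → j

knfuvxj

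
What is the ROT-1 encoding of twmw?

uxnx

t(19): 19+1=20 → u
w(22): 22+1=23 → x
m(12): 12+1=13 → n
w(22): 22+1=23 → x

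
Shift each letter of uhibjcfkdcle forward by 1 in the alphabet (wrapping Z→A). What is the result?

u(20): 20+1=21 → v
h(7): 7+1=8 → i
i(8): 8+1=9 → j
b(1): 1+1=2 → c
j(9): 9+1=10 → k
c(2): 2+1=3 → d
f(5): 5+1=6 → g
k(10): 10+1=11 → l
d(3): 3+1=4 → e
c(2): 2+1=3 → d
l(11): 11+1=12 → m
e(4): 4+1=5 → f

vijckdgledmf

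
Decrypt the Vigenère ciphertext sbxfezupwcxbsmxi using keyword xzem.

Repeat the key across the ciphertext: xzemxzemxzemxzem
s(18)−x(23): -5≡21 → v
b(1)−z(25): -24≡2 → c
x(23)−e(4): 19 → t
f(5)−m(12): -7≡19 → t
e(4)−x(23): -19≡7 → h
z(25)−z(25): 0 → a
u(20)−e(4): 16 → q
p(15)−m(12): 3 → d
w(22)−x(23): -1≡25 → z
c(2)−z(25): -23≡3 → d
x(23)−e(4): 19 → t
b(1)−m(12): -11≡15 → p
s(18)−x(23): -5≡21 → v
m(12)−z(25): -13≡13 → n
x(23)−e(4): 19 → t
i(8)−m(12): -4≡22 → w

vctthaqdzdtpvntw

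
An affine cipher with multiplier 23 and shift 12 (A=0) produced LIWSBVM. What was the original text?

JKOYVXA

The inverse of 23 mod 26 is 17, since 23·17=391≡1. Apply D(y)=17·(y−12) mod 26:
L(11): 17·(11−12)=-17≡9 → J
I(8): 17·(8−12)=-68≡10 → K
W(22): 17·(22−12)=170≡14 → O
S(18): 17·(18−12)=102≡24 → Y
B(1): 17·(1−12)=-187≡21 → V
V(21): 17·(21−12)=153≡23 → X
M(12): 17·(12−12)=0 → A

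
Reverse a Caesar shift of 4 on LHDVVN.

HDZRRJ

L(11): 11−4=7 → H
H(7): 7−4=3 → D
D(3): 3−4=-1≡25 → Z
V(21): 21−4=17 → R
V(21): 21−4=17 → R
N(13): 13−4=9 → J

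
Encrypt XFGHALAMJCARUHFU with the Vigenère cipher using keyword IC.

FHOJINIOREITCJNW

Repeat the key across the message: ICICICICICICICIC
X(23)+I(8): 31≡5 → F
F(5)+C(2): 7 → H
G(6)+I(8): 14 → O
H(7)+C(2): 9 → J
A(0)+I(8): 8 → I
L(11)+C(2): 13 → N
A(0)+I(8): 8 → I
M(12)+C(2): 14 → O
J(9)+I(8): 17 → R
C(2)+C(2): 4 → E
A(0)+I(8): 8 → I
R(17)+C(2): 19 → T
U(20)+I(8): 28≡2 → C
H(7)+C(2): 9 → J
F(5)+I(8): 13 → N
U(20)+C(2): 22 → W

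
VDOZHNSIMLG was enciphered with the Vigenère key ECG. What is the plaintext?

RBIVFHOGGHE

Repeat the key across the ciphertext: ECGECGECGEC
V(21)−E(4): 17 → R
D(3)−C(2): 1 → B
O(14)−G(6): 8 → I
Z(25)−E(4): 21 → V
H(7)−C(2): 5 → F
N(13)−G(6): 7 → H
S(18)−E(4): 14 → O
I(8)−C(2): 6 → G
M(12)−G(6): 6 → G
L(11)−E(4): 7 → H
G(6)−C(2): 4 → E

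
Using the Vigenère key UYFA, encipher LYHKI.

FWMKC

Repeat the key across the message: UYFAU
L(11)+U(20): 31≡5 → F
Y(24)+Y(24): 48≡22 → W
H(7)+F(5): 12 → M
K(10)+A(0): 10 → K
I(8)+U(20): 28≡2 → C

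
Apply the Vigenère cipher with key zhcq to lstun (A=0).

Repeat the key across the message: zhcqz
l(11)+z(25): 36≡10 → k
s(18)+h(7): 25 → z
t(19)+c(2): 21 → v
u(20)+q(16): 36≡10 → k
n(13)+z(25): 38≡12 → m

kzvkm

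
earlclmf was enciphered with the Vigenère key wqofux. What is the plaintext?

Repeat the key across the ciphertext: wqofuxwq
e(4)−w(22): -18≡8 → i
a(0)−q(16): -16≡10 → k
r(17)−o(14): 3 → d
l(11)−f(5): 6 → g
c(2)−u(20): -18≡8 → i
l(11)−x(23): -12≡14 → o
m(12)−w(22): -10≡16 → q
f(5)−q(16): -11≡15 → p

ikdgioqp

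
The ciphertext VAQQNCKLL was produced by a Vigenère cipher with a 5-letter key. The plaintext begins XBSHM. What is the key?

YZYJB

Subtract each crib letter from the matching ciphertext letter (mod 26):
V(21)−X(23)=-2≡24 → Y
A(0)−B(1)=-1≡25 → Z
Q(16)−S(18)=-2≡24 → Y
Q(16)−H(7)=9 → J
N(13)−M(12)=1 → B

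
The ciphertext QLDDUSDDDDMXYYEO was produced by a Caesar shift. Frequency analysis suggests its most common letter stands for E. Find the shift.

25

The most frequent ciphertext letter is D (appears 6 times).
D is position 3; E is position 4.
Shift = -1≡25.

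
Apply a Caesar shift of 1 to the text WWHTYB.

XXIUZC

W(22): 22+1=23 → X
W(22): 22+1=23 → X
H(7): 7+1=8 → I
T(19): 19+1=20 → U
Y(24): 24+1=25 → Z
B(1): 1+1=2 → C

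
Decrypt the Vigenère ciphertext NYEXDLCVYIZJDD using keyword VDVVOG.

SVJCPFHSDNLDIA

Repeat the key across the ciphertext: VDVVOGVDVVOGVD
N(13)−V(21): -8≡18 → S
Y(24)−D(3): 21 → V
E(4)−V(21): -17≡9 → J
X(23)−V(21): 2 → C
D(3)−O(14): -11≡15 → P
L(11)−G(6): 5 → F
C(2)−V(21): -19≡7 → H
V(21)−D(3): 18 → S
Y(24)−V(21): 3 → D
I(8)−V(21): -13≡13 → N
Z(25)−O(14): 11 → L
J(9)−G(6): 3 → D
D(3)−V(21): -18≡8 → I
D(3)−D(3): 0 → A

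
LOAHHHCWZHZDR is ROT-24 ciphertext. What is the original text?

L(11): 11−24=-13≡13 → N
O(14): 14−24=-10≡16 → Q
A(0): 0−24=-24≡2 → C
H(7): 7−24=-17≡9 → J
H(7): 7−24=-17≡9 → J
H(7): 7−24=-17≡9 → J
C(2): 2−24=-22≡4 → E
W(22): 22−24=-2≡24 → Y
Z(25): 25−24=1 → B
H(7): 7−24=-17≡9 → J
Z(25): 25−24=1 → B
D(3): 3−24=-21≡5 → F
R(17): 17−24=-7≡19 → T

NQCJJJEYBJBFT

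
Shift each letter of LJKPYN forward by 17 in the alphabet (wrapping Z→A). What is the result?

CABGPE

L(11): 11+17=28≡2 → C
J(9): 9+17=26≡0 → A
K(10): 10+17=27≡1 → B
P(15): 15+17=32≡6 → G
Y(24): 24+17=41≡15 → P
N(13): 13+17=30≡4 → E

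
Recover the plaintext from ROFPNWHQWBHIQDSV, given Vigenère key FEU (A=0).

MKLKJCCMCWDOLZYQ

Repeat the key across the ciphertext: FEUFEUFEUFEUFEUF
R(17)−F(5): 12 → M
O(14)−E(4): 10 → K
F(5)−U(20): -15≡11 → L
P(15)−F(5): 10 → K
N(13)−E(4): 9 → J
W(22)−U(20): 2 → C
H(7)−F(5): 2 → C
Q(16)−E(4): 12 → M
W(22)−U(20): 2 → C
B(1)−F(5): -4≡22 → W
H(7)−E(4): 3 → D
I(8)−U(20): -12≡14 → O
Q(16)−F(5): 11 → L
D(3)−E(4): -1≡25 → Z
S(18)−U(20): -2≡24 → Y
V(21)−F(5): 16 → Q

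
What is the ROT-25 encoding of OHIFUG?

NGHETF

O(14): 14+25=39≡13 → N
H(7): 7+25=32≡6 → G
I(8): 8+25=33≡7 → H
F(5): 5+25=30≡4 → E
U(20): 20+25=45≡19 → T
G(6): 6+25=31≡5 → F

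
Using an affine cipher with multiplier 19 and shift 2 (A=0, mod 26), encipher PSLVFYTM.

P(15): 19·15+2=287≡1 → B
S(18): 19·18+2=344≡6 → G
L(11): 19·11+2=211≡3 → D
V(21): 19·21+2=401≡11 → L
F(5): 19·5+2=97≡19 → T
Y(24): 19·24+2=458≡16 → Q
T(19): 19·19+2=363≡25 → Z
M(12): 19·12+2=230≡22 → W

BGDLTQZW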